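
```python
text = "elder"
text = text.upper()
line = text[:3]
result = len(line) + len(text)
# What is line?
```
Trace:
  text='elder'
  text='ELDER'
  text='ELDER', line='ELD'
  text='ELDER', line='ELD', result=8

Final answer: 'ELD'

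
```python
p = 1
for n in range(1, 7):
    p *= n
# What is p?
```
Trace:
  p=1
  p=1, n=1
  p=2, n=2
  p=6, n=3
  p=24, n=4
  p=120, n=5
  p=720, n=6

Final answer: 720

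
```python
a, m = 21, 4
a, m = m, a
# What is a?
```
Trace:
  a=21, m=4
  a=4, m=21

Final answer: 4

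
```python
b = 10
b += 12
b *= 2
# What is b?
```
Trace:
  b=10
  b=22
  b=44

Final answer: 44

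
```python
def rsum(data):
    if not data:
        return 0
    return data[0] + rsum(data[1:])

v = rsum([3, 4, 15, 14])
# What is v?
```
Call trace:
rsum(data=[3, 4, 15, 14])
  rsum(data=[4, 15, 14])
    rsum(data=[15, 14])
      rsum(data=[14])
        rsum(data=[])
        -> return 0
      -> return 14
    -> return 29
  -> return 33
-> return 36

Final answer: 36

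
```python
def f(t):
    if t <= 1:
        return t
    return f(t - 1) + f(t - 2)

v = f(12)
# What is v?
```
Call trace (a repeated sub-call is expanded the first time; later identical calls just restate its return value):
f(t=12)
  f(t=11)
    f(t=10)
      f(t=9)
        f(t=8)
          f(t=7)
            f(t=6)
              f(t=5)
                f(t=4)
                  f(t=3)
                    f(t=2)
                      f(t=1)
                      -> return 1
                      f(t=0)
                      -> return 0
                    -> return 1
                    f(t=1)
                    -> return 1
                  -> return 2
                  f(t=2) -> return 1  (same call as traced above)
                -> return 3
                f(t=3) -> return 2  (same call as traced above)
              -> return 5
              f(t=4) -> return 3  (same call as traced above)
            -> return 8
            f(t=5) -> return 5  (same call as traced above)
          -> return 13
          f(t=6) -> return 8  (same call as traced above)
        -> return 21
        f(t=7) -> return 13  (same call as traced above)
      -> return 34
      f(t=8) -> return 21  (same call as traced above)
    -> return 55
    f(t=9) -> return 34  (same call as traced above)
  -> return 89
  f(t=10) -> return 55  (same call as traced above)
-> return 144

Final answer: 144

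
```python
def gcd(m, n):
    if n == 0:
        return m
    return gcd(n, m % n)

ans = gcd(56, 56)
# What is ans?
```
Call trace:
gcd(m=56, n=56)
  gcd(m=56, n=0)
  -> return 56
-> return 56

Final answer: 56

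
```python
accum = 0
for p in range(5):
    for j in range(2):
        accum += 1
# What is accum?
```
Trace:
  accum=0
  accum=1, p=0, j=0
  accum=2, p=0, j=1
  accum=3, p=1, j=0
  accum=4, p=1, j=1
  accum=5, p=2, j=0
  accum=6, p=2, j=1
  accum=7, p=3, j=0
  accum=8, p=3, j=1
  accum=9, p=4, j=0
  accum=10, p=4, j=1

Final answer: 10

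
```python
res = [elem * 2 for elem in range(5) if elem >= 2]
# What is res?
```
Trace:
  elem=0
  elem=1
  elem=2
  elem=3
  elem=4
  res=[4, 6, 8]

Final answer: [4, 6, 8]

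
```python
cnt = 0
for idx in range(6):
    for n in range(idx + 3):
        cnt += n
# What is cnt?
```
Trace:
  cnt=0
  cnt=0, idx=0, n=0
  cnt=1, idx=0, n=1
  cnt=3, idx=0, n=2
  cnt=3, idx=1, n=0
  cnt=4, idx=1, n=1
  cnt=6, idx=1, n=2
  cnt=9, idx=1, n=3
  cnt=9, idx=2, n=0
  cnt=10, idx=2, n=1
  cnt=12, idx=2, n=2
  cnt=15, idx=2, n=3
  cnt=19, idx=2, n=4
  cnt=19, idx=3, n=0
  cnt=20, idx=3, n=1
  cnt=22, idx=3, n=2
  cnt=25, idx=3, n=3
  cnt=29, idx=3, n=4
  cnt=34, idx=3, n=5
  cnt=34, idx=4, n=0
  cnt=35, idx=4, n=1
  cnt=37, idx=4, n=2
  cnt=40, idx=4, n=3
  cnt=44, idx=4, n=4
  cnt=49, idx=4, n=5
  cnt=55, idx=4, n=6
  cnt=55, idx=5, n=0
  cnt=56, idx=5, n=1
  cnt=58, idx=5, n=2
  cnt=61, idx=5, n=3
  cnt=65, idx=5, n=4
  cnt=70, idx=5, n=5
  cnt=76, idx=5, n=6
  cnt=83, idx=5, n=7

Final answer: 83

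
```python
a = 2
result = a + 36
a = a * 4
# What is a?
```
Trace:
  a=2
  a=2, result=38
  a=8, result=38

Final answer: 8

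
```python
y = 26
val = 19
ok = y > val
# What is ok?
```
Trace:
  y=26
  y=26, val=19
  y=26, val=19, ok=True

Final answer: True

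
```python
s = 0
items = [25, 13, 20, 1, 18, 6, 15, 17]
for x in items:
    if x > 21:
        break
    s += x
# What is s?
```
Trace:
  s=0
  s=0, x=25

Final answer: 0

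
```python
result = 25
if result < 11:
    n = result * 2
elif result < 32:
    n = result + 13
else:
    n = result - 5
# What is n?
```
Trace:
  result=25
  result=25, n=38

Final answer: 38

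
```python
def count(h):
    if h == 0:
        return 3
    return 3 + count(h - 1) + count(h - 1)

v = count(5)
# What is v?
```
Call trace (a repeated sub-call is expanded the first time; later identical calls just restate its return value):
count(h=5)
  count(h=4)
    count(h=3)
      count(h=2)
        count(h=1)
          count(h=0)
          -> return 3
          count(h=0)
          -> return 3
        -> return 9
        count(h=1) -> return 9  (same call as traced above)
      -> return 21
      count(h=2) -> return 21  (same call as traced above)
    -> return 45
    count(h=3) -> return 45  (same call as traced above)
  -> return 93
  count(h=4) -> return 93  (same call as traced above)
-> return 189

Final answer: 189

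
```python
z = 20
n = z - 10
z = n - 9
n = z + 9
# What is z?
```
Trace:
  z=20
  z=20, n=10
  z=1, n=10
  z=1, n=10

Final answer: 1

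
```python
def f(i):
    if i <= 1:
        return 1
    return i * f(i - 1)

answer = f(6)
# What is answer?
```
Call trace:
f(i=6)
  f(i=5)
    f(i=4)
      f(i=3)
        f(i=2)
          f(i=1)
          -> return 1
        -> return 2
      -> return 6
    -> return 24
  -> return 120
-> return 720

Final answer: 720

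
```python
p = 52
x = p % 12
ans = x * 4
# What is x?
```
Trace:
  p=52
  p=52, x=4
  p=52, x=4, ans=16

Final answer: 4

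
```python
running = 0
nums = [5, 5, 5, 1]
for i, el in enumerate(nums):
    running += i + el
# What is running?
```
Trace:
  running=0
  running=5, i=0, el=5
  running=11, i=1, el=5
  running=18, i=2, el=5
  running=22, i=3, el=1

Final answer: 22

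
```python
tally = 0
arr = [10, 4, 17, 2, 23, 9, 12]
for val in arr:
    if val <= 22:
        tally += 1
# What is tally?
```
Trace:
  tally=0
  tally=1, val=10
  tally=2, val=4
  tally=3, val=17
  tally=4, val=2
  tally=4, val=23
  tally=5, val=9
  tally=6, val=12

Final answer: 6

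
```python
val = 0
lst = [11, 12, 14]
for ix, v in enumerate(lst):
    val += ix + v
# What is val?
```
Trace:
  val=0
  val=11, ix=0, v=11
  val=24, ix=1, v=12
  val=40, ix=2, v=14

Final answer: 40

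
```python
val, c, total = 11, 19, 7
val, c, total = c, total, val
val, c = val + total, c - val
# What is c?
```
Trace:
  val=11, c=19, total=7
  val=19, c=7, total=11
  val=30, c=-12, total=11

Final answer: -12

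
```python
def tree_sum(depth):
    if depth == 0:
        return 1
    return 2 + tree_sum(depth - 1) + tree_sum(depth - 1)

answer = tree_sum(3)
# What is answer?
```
Call trace (a repeated sub-call is expanded the first time; later identical calls just restate its return value):
tree_sum(depth=3)
  tree_sum(depth=2)
    tree_sum(depth=1)
      tree_sum(depth=0)
      -> return 1
      tree_sum(depth=0)
      -> return 1
    -> return 4
    tree_sum(depth=1) -> return 4  (same call as traced above)
  -> return 10
  tree_sum(depth=2) -> return 10  (same call as traced above)
-> return 22

Final answer: 22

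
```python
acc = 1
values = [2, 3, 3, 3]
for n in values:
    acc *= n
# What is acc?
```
Trace:
  acc=1
  acc=2, n=2
  acc=6, n=3
  acc=18, n=3
  acc=54, n=3

Final answer: 54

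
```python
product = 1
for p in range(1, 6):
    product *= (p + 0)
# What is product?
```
Trace:
  product=1
  product=1, p=1
  product=2, p=2
  product=6, p=3
  product=24, p=4
  product=120, p=5

Final answer: 120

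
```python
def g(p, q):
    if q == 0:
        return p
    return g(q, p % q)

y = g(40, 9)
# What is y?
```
Call trace:
g(p=40, q=9)
  g(p=9, q=4)
    g(p=4, q=1)
      g(p=1, q=0)
      -> return 1
    -> return 1
  -> return 1
-> return 1

Final answer: 1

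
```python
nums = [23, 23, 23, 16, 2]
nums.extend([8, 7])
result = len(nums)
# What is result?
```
Trace:
  nums=[23, 23, 23, 16, 2]
  nums=[23, 23, 23, 16, 2, 8, 7]
  nums=[23, 23, 23, 16, 2, 8, 7], result=7

Final answer: 7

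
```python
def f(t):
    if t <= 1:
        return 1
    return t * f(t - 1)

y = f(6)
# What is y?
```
Call trace:
f(t=6)
  f(t=5)
    f(t=4)
      f(t=3)
        f(t=2)
          f(t=1)
          -> return 1
        -> return 2
      -> return 6
    -> return 24
  -> return 120
-> return 720

Final answer: 720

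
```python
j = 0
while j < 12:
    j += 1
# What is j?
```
Trace:
  j=0
  j=1
  j=2
  j=3
  j=4
  j=5
  j=6
  j=7
  j=8
  j=9
  j=10
  j=11
  j=12

Final answer: 12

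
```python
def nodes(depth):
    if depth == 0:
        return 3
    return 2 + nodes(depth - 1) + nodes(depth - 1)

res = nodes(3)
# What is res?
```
Call trace (a repeated sub-call is expanded the first time; later identical calls just restate its return value):
nodes(depth=3)
  nodes(depth=2)
    nodes(depth=1)
      nodes(depth=0)
      -> return 3
      nodes(depth=0)
      -> return 3
    -> return 8
    nodes(depth=1) -> return 8  (same call as traced above)
  -> return 18
  nodes(depth=2) -> return 18  (same call as traced above)
-> return 38

Final answer: 38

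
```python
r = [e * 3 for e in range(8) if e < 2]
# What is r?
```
Trace:
  e=0
  e=1
  e=2
  e=3
  e=4
  e=5
  e=6
  e=7
  r=[0, 3]

Final answer: [0, 3]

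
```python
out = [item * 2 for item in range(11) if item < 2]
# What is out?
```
Trace:
  item=0
  item=1
  item=2
  item=3
  item=4
  item=5
  item=6
  item=7
  item=8
  item=9
  item=10
  out=[0, 2]

Final answer: [0, 2]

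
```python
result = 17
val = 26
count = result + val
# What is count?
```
Trace:
  result=17
  result=17, val=26
  result=17, val=26, count=43

Final answer: 43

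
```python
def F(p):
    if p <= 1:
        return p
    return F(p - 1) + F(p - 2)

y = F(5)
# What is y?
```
Call trace (a repeated sub-call is expanded the first time; later identical calls just restate its return value):
F(p=5)
  F(p=4)
    F(p=3)
      F(p=2)
        F(p=1)
        -> return 1
        F(p=0)
        -> return 0
      -> return 1
      F(p=1)
      -> return 1
    -> return 2
    F(p=2) -> return 1  (same call as traced above)
  -> return 3
  F(p=3) -> return 2  (same call as traced above)
-> return 5

Final answer: 5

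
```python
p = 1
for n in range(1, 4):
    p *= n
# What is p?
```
Trace:
  p=1
  p=1, n=1
  p=2, n=2
  p=6, n=3

Final answer: 6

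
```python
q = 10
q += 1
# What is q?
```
Trace:
  q=10
  q=11

Final answer: 11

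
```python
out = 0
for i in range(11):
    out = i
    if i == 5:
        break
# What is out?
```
Trace:
  out=0
  out=0, i=0
  out=1, i=1
  out=2, i=2
  out=3, i=3
  out=4, i=4
  out=5, i=5

Final answer: 5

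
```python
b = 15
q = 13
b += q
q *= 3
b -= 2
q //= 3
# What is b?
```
Trace:
  b=15
  b=15, q=13
  b=28, q=13
  b=28, q=39
  b=26, q=39
  b=26, q=13

Final answer: 26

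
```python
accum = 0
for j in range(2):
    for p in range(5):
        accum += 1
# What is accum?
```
Trace:
  accum=0
  accum=1, j=0, p=0
  accum=2, j=0, p=1
  accum=3, j=0, p=2
  accum=4, j=0, p=3
  accum=5, j=0, p=4
  accum=6, j=1, p=0
  accum=7, j=1, p=1
  accum=8, j=1, p=2
  accum=9, j=1, p=3
  accum=10, j=1, p=4

Final answer: 10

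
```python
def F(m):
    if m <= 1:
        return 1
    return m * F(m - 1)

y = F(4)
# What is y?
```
Call trace:
F(m=4)
  F(m=3)
    F(m=2)
      F(m=1)
      -> return 1
    -> return 2
  -> return 6
-> return 24

Final answer: 24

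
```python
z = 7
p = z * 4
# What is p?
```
Trace:
  z=7
  z=7, p=28

Final answer: 28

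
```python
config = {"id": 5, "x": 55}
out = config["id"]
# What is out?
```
Trace:
  config={'id': 5, 'x': 55}
  config={'id': 5, 'x': 55}, out=5

Final answer: 5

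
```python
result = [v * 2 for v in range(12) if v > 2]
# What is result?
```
Trace:
  v=0
  v=1
  v=2
  v=3
  v=4
  v=5
  v=6
  v=7
  v=8
  v=9
  v=10
  v=11
  result=[6, 8, 10, 12, 14, 16, 18, 20, 22]

Final answer: [6, 8, 10, 12, 14, 16, 18, 20, 22]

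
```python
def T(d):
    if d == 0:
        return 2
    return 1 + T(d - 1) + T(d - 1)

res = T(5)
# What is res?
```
Call trace (a repeated sub-call is expanded the first time; later identical calls just restate its return value):
T(d=5)
  T(d=4)
    T(d=3)
      T(d=2)
        T(d=1)
          T(d=0)
          -> return 2
          T(d=0)
          -> return 2
        -> return 5
        T(d=1) -> return 5  (same call as traced above)
      -> return 11
      T(d=2) -> return 11  (same call as traced above)
    -> return 23
    T(d=3) -> return 23  (same call as traced above)
  -> return 47
  T(d=4) -> return 47  (same call as traced above)
-> return 95

Final answer: 95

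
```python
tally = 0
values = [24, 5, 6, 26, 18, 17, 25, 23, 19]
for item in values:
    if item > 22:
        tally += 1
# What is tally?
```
Trace:
  tally=0
  tally=1, item=24
  tally=1, item=5
  tally=1, item=6
  tally=2, item=26
  tally=2, item=18
  tally=2, item=17
  tally=3, item=25
  tally=4, item=23
  tally=4, item=19

Final answer: 4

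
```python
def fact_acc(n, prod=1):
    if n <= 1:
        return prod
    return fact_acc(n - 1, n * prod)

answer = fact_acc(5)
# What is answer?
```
Call trace:
fact_acc(n=5, prod=1)
  fact_acc(n=4, prod=5)
    fact_acc(n=3, prod=20)
      fact_acc(n=2, prod=60)
        fact_acc(n=1, prod=120)
        -> return 120
      -> return 120
    -> return 120
  -> return 120
-> return 120

Final answer: 120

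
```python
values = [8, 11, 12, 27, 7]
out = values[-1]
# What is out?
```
Trace:
  values=[8, 11, 12, 27, 7]
  values=[8, 11, 12, 27, 7], out=7

Final answer: 7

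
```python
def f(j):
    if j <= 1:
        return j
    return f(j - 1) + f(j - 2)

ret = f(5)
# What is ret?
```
Call trace (a repeated sub-call is expanded the first time; later identical calls just restate its return value):
f(j=5)
  f(j=4)
    f(j=3)
      f(j=2)
        f(j=1)
        -> return 1
        f(j=0)
        -> return 0
      -> return 1
      f(j=1)
      -> return 1
    -> return 2
    f(j=2) -> return 1  (same call as traced above)
  -> return 3
  f(j=3) -> return 2  (same call as traced above)
-> return 5

Final answer: 5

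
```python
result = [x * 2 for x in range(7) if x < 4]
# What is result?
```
Trace:
  x=0
  x=1
  x=2
  x=3
  x=4
  x=5
  x=6
  result=[0, 2, 4, 6]

Final answer: [0, 2, 4, 6]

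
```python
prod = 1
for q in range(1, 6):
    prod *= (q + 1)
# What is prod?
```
Trace:
  prod=1
  prod=2, q=1
  prod=6, q=2
  prod=24, q=3
  prod=120, q=4
  prod=720, q=5

Final answer: 720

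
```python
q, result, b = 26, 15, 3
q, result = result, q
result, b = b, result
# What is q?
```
Trace:
  q=26, result=15, b=3
  q=15, result=26, b=3
  q=15, result=3, b=26

Final answer: 15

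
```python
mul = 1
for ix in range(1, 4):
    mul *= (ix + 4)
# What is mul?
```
Trace:
  mul=1
  mul=5, ix=1
  mul=30, ix=2
  mul=210, ix=3

Final answer: 210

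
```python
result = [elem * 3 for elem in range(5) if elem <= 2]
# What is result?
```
Trace:
  elem=0
  elem=1
  elem=2
  elem=3
  elem=4
  result=[0, 3, 6]

Final answer: [0, 3, 6]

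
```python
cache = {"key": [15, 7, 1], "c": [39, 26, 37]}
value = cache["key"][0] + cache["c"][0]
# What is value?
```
Trace:
  cache={'key': [15, 7, 1], 'c': [39, 26, 37]}
  cache={'key': [15, 7, 1], 'c': [39, 26, 37]}, value=54

Final answer: 54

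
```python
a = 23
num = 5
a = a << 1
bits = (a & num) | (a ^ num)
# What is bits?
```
Trace:
  a=23
  a=23, num=5
  a=46, num=5
  a=46, num=5, bits=47

Final answer: 47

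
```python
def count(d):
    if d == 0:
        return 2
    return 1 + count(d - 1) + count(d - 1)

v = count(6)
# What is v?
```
Call trace (a repeated sub-call is expanded the first time; later identical calls just restate its return value):
count(d=6)
  count(d=5)
    count(d=4)
      count(d=3)
        count(d=2)
          count(d=1)
            count(d=0)
            -> return 2
            count(d=0)
            -> return 2
          -> return 5
          count(d=1) -> return 5  (same call as traced above)
        -> return 11
        count(d=2) -> return 11  (same call as traced above)
      -> return 23
      count(d=3) -> return 23  (same call as traced above)
    -> return 47
    count(d=4) -> return 47  (same call as traced above)
  -> return 95
  count(d=5) -> return 95  (same call as traced above)
-> return 191

Final answer: 191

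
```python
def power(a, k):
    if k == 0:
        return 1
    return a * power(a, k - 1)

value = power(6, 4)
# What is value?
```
Call trace:
power(a=6, k=4)
  power(a=6, k=3)
    power(a=6, k=2)
      power(a=6, k=1)
        power(a=6, k=0)
        -> return 1
      -> return 6
    -> return 36
  -> return 216
-> return 1296

Final answer: 1296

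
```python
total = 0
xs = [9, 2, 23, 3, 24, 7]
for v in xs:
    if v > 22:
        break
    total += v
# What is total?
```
Trace:
  total=0
  total=9, v=9
  total=11, v=2
  total=11, v=23

Final answer: 11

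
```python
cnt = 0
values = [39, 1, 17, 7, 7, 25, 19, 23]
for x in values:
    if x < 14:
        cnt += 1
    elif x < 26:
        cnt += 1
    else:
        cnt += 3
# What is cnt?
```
Trace:
  cnt=0
  cnt=3, x=39
  cnt=4, x=1
  cnt=5, x=17
  cnt=6, x=7
  cnt=7, x=7
  cnt=8, x=25
  cnt=9, x=19
  cnt=10, x=23

Final answer: 10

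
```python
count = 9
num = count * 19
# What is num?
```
Trace:
  count=9
  count=9, num=171

Final answer: 171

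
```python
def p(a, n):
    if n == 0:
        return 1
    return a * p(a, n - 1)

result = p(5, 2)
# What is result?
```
Call trace:
p(a=5, n=2)
  p(a=5, n=1)
    p(a=5, n=0)
    -> return 1
  -> return 5
-> return 25

Final answer: 25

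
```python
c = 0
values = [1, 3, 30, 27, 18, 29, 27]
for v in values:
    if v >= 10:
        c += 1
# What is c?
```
Trace:
  c=0
  c=0, v=1
  c=0, v=3
  c=1, v=30
  c=2, v=27
  c=3, v=18
  c=4, v=29
  c=5, v=27

Final answer: 5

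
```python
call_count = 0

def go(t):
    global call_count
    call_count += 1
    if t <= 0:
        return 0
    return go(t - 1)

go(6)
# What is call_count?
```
Call trace:
go(t=6)
  go(t=5)
    go(t=4)
      go(t=3)
        go(t=2)
          go(t=1)
            go(t=0)
            -> return 0
          -> return 0
        -> return 0
      -> return 0
    -> return 0
  -> return 0
-> return 0

call_count is incremented once per call. go is entered once for each t = 6, 5, 4, 3, 2, 1, 0 (the t <= 0 call returns without recursing), i.e. 6 + 1 calls.
call_count = 7

Final answer: 7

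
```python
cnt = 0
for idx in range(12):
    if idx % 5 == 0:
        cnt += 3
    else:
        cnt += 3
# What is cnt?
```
Trace:
  cnt=0
  cnt=3, idx=0
  cnt=6, idx=1
  cnt=9, idx=2
  cnt=12, idx=3
  cnt=15, idx=4
  cnt=18, idx=5
  cnt=21, idx=6
  cnt=24, idx=7
  cnt=27, idx=8
  cnt=30, idx=9
  cnt=33, idx=10
  cnt=36, idx=11

Final answer: 36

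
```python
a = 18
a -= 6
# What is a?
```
Trace:
  a=18
  a=12

Final answer: 12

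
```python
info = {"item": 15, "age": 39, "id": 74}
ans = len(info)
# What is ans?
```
Trace:
  info={'item': 15, 'age': 39, 'id': 74}
  info={'item': 15, 'age': 39, 'id': 74}, ans=3

Final answer: 3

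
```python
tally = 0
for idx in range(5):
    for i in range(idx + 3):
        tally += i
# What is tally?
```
Trace:
  tally=0
  tally=0, idx=0, i=0
  tally=1, idx=0, i=1
  tally=3, idx=0, i=2
  tally=3, idx=1, i=0
  tally=4, idx=1, i=1
  tally=6, idx=1, i=2
  tally=9, idx=1, i=3
  tally=9, idx=2, i=0
  tally=10, idx=2, i=1
  tally=12, idx=2, i=2
  tally=15, idx=2, i=3
  tally=19, idx=2, i=4
  tally=19, idx=3, i=0
  tally=20, idx=3, i=1
  tally=22, idx=3, i=2
  tally=25, idx=3, i=3
  tally=29, idx=3, i=4
  tally=34, idx=3, i=5
  tally=34, idx=4, i=0
  tally=35, idx=4, i=1
  tally=37, idx=4, i=2
  tally=40, idx=4, i=3
  tally=44, idx=4, i=4
  tally=49, idx=4, i=5
  tally=55, idx=4, i=6

Final answer: 55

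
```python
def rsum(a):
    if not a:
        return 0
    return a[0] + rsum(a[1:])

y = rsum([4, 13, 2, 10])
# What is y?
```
Call trace:
rsum(a=[4, 13, 2, 10])
  rsum(a=[13, 2, 10])
    rsum(a=[2, 10])
      rsum(a=[10])
        rsum(a=[])
        -> return 0
      -> return 10
    -> return 12
  -> return 25
-> return 29

Final answer: 29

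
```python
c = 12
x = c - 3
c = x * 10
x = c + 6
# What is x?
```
Trace:
  c=12
  c=12, x=9
  c=90, x=9
  c=90, x=96

Final answer: 96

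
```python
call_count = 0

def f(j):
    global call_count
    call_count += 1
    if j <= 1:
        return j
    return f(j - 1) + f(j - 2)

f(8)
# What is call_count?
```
Call trace (a repeated sub-call is expanded the first time; later identical calls just restate its return value):
f(j=8)
  f(j=7)
    f(j=6)
      f(j=5)
        f(j=4)
          f(j=3)
            f(j=2)
              f(j=1)
              -> return 1
              f(j=0)
              -> return 0
            -> return 1
            f(j=1)
            -> return 1
          -> return 2
          f(j=2) -> return 1  (same call as traced above)
        -> return 3
        f(j=3) -> return 2  (same call as traced above)
      -> return 5
      f(j=4) -> return 3  (same call as traced above)
    -> return 8
    f(j=5) -> return 5  (same call as traced above)
  -> return 13
  f(j=6) -> return 8  (same call as traced above)
-> return 21

call_count is incremented once per call, so count the calls in each subtree. Let C(j) = number of calls made by f(j).
C(0) = C(1) = 1 (base case, no recursion); C(j) = 1 + C(j - 1) + C(j - 2) otherwise.
C(2) = 1 + C(1) + C(0) = 1 + 1 + 1 = 3
C(3) = 1 + C(2) + C(1) = 1 + 3 + 1 = 5
C(4) = 1 + C(3) + C(2) = 1 + 5 + 3 = 9
C(5) = 1 + C(4) + C(3) = 1 + 9 + 5 = 15
C(6) = 1 + C(5) + C(4) = 1 + 15 + 9 = 25
C(7) = 1 + C(6) + C(5) = 1 + 25 + 15 = 41
C(8) = 1 + C(7) + C(6) = 1 + 41 + 25 = 67
call_count = C(8) = 67

Final answer: 67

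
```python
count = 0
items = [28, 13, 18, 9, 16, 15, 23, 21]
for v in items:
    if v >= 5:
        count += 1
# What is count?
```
Trace:
  count=0
  count=1, v=28
  count=2, v=13
  count=3, v=18
  count=4, v=9
  count=5, v=16
  count=6, v=15
  count=7, v=23
  count=8, v=21

Final answer: 8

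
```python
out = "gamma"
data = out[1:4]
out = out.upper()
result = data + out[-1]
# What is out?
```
Trace:
  out='gamma'
  out='gamma', data='amm'
  out='GAMMA', data='amm'
  out='GAMMA', data='amm', result='ammA'

Final answer: 'GAMMA'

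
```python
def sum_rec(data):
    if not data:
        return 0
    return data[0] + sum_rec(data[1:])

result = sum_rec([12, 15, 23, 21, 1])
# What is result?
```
Call trace:
sum_rec(data=[12, 15, 23, 21, 1])
  sum_rec(data=[15, 23, 21, 1])
    sum_rec(data=[23, 21, 1])
      sum_rec(data=[21, 1])
        sum_rec(data=[1])
          sum_rec(data=[])
          -> return 0
        -> return 1
      -> return 22
    -> return 45
  -> return 60
-> return 72

Final answer: 72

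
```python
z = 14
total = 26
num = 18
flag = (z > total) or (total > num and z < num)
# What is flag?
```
Trace:
  z=14
  z=14, total=26
  z=14, total=26, num=18
  z=14, total=26, num=18, flag=True

Final answer: True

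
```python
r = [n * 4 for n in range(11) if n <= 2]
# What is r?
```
Trace:
  n=0
  n=1
  n=2
  n=3
  n=4
  n=5
  n=6
  n=7
  n=8
  n=9
  n=10
  r=[0, 4, 8]

Final answer: [0, 4, 8]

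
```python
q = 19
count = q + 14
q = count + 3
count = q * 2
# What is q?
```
Trace:
  q=19
  q=19, count=33
  q=36, count=33
  q=36, count=72

Final answer: 36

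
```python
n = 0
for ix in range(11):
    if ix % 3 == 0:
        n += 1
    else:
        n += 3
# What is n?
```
Trace:
  n=0
  n=1, ix=0
  n=4, ix=1
  n=7, ix=2
  n=8, ix=3
  n=11, ix=4
  n=14, ix=5
  n=15, ix=6
  n=18, ix=7
  n=21, ix=8
  n=22, ix=9
  n=25, ix=10

Final answer: 25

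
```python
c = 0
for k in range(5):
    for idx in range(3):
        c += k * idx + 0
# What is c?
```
Trace:
  c=0
  c=0, k=0, idx=0
  c=0, k=0, idx=1
  c=0, k=0, idx=2
  c=0, k=1, idx=0
  c=1, k=1, idx=1
  c=3, k=1, idx=2
  c=3, k=2, idx=0
  c=5, k=2, idx=1
  c=9, k=2, idx=2
  c=9, k=3, idx=0
  c=12, k=3, idx=1
  c=18, k=3, idx=2
  c=18, k=4, idx=0
  c=22, k=4, idx=1
  c=30, k=4, idx=2

Final answer: 30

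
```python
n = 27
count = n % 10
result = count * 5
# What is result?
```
Trace:
  n=27
  n=27, count=7
  n=27, count=7, result=35

Final answer: 35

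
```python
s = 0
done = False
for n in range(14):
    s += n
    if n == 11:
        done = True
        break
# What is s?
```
Trace:
  s=0
  s=0, done=False
  s=0, done=False, n=0
  s=1, done=False, n=1
  s=3, done=False, n=2
  s=6, done=False, n=3
  s=10, done=False, n=4
  s=15, done=False, n=5
  s=21, done=False, n=6
  s=28, done=False, n=7
  s=36, done=False, n=8
  s=45, done=False, n=9
  s=55, done=False, n=10
  s=66, done=True, n=11

Final answer: 66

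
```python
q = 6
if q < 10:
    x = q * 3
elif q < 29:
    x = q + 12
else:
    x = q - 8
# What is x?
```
Trace:
  q=6
  q=6, x=18

Final answer: 18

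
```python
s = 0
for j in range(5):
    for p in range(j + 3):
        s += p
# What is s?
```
Trace:
  s=0
  s=0, j=0, p=0
  s=1, j=0, p=1
  s=3, j=0, p=2
  s=3, j=1, p=0
  s=4, j=1, p=1
  s=6, j=1, p=2
  s=9, j=1, p=3
  s=9, j=2, p=0
  s=10, j=2, p=1
  s=12, j=2, p=2
  s=15, j=2, p=3
  s=19, j=2, p=4
  s=19, j=3, p=0
  s=20, j=3, p=1
  s=22, j=3, p=2
  s=25, j=3, p=3
  s=29, j=3, p=4
  s=34, j=3, p=5
  s=34, j=4, p=0
  s=35, j=4, p=1
  s=37, j=4, p=2
  s=40, j=4, p=3
  s=44, j=4, p=4
  s=49, j=4, p=5
  s=55, j=4, p=6

Final answer: 55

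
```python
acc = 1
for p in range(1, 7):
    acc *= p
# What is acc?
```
Trace:
  acc=1
  acc=1, p=1
  acc=2, p=2
  acc=6, p=3
  acc=24, p=4
  acc=120, p=5
  acc=720, p=6

Final answer: 720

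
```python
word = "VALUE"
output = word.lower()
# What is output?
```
Trace:
  word='VALUE'
  word='VALUE', output='value'

Final answer: 'value'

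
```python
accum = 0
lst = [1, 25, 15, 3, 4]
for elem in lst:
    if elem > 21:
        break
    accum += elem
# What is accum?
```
Trace:
  accum=0
  accum=1, elem=1
  accum=1, elem=25

Final answer: 1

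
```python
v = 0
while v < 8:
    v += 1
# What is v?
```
Trace:
  v=0
  v=1
  v=2
  v=3
  v=4
  v=5
  v=6
  v=7
  v=8

Final answer: 8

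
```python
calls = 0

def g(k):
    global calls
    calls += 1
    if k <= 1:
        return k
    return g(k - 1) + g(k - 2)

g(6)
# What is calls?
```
Call trace (a repeated sub-call is expanded the first time; later identical calls just restate its return value):
g(k=6)
  g(k=5)
    g(k=4)
      g(k=3)
        g(k=2)
          g(k=1)
          -> return 1
          g(k=0)
          -> return 0
        -> return 1
        g(k=1)
        -> return 1
      -> return 2
      g(k=2) -> return 1  (same call as traced above)
    -> return 3
    g(k=3) -> return 2  (same call as traced above)
  -> return 5
  g(k=4) -> return 3  (same call as traced above)
-> return 8

calls is incremented once per call, so count the calls in each subtree. Let C(k) = number of calls made by g(k).
C(0) = C(1) = 1 (base case, no recursion); C(k) = 1 + C(k - 1) + C(k - 2) otherwise.
C(2) = 1 + C(1) + C(0) = 1 + 1 + 1 = 3
C(3) = 1 + C(2) + C(1) = 1 + 3 + 1 = 5
C(4) = 1 + C(3) + C(2) = 1 + 5 + 3 = 9
C(5) = 1 + C(4) + C(3) = 1 + 9 + 5 = 15
C(6) = 1 + C(5) + C(4) = 1 + 15 + 9 = 25
calls = C(6) = 25

Final answer: 25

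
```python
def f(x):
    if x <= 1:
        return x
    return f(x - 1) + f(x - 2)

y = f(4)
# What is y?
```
Call trace (a repeated sub-call is expanded the first time; later identical calls just restate its return value):
f(x=4)
  f(x=3)
    f(x=2)
      f(x=1)
      -> return 1
      f(x=0)
      -> return 0
    -> return 1
    f(x=1)
    -> return 1
  -> return 2
  f(x=2) -> return 1  (same call as traced above)
-> return 3

Final answer: 3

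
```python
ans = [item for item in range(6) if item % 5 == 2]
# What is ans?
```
Trace:
  item=0
  item=1
  item=2
  item=3
  item=4
  item=5
  ans=[2]

Final answer: [2]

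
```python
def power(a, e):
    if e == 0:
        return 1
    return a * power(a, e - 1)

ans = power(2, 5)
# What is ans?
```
Call trace:
power(a=2, e=5)
  power(a=2, e=4)
    power(a=2, e=3)
      power(a=2, e=2)
        power(a=2, e=1)
          power(a=2, e=0)
          -> return 1
        -> return 2
      -> return 4
    -> return 8
  -> return 16
-> return 32

Final answer: 32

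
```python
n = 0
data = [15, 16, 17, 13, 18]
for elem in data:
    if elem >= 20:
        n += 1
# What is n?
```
Trace:
  n=0
  n=0, elem=15
  n=0, elem=16
  n=0, elem=17
  n=0, elem=13
  n=0, elem=18

Final answer: 0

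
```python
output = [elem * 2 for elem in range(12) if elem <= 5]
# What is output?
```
Trace:
  elem=0
  elem=1
  elem=2
  elem=3
  elem=4
  elem=5
  elem=6
  elem=7
  elem=8
  elem=9
  elem=10
  elem=11
  output=[0, 2, 4, 6, 8, 10]

Final answer: [0, 2, 4, 6, 8, 10]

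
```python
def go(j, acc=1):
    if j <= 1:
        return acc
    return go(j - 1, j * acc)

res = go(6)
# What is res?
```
Call trace:
go(j=6, acc=1)
  go(j=5, acc=6)
    go(j=4, acc=30)
      go(j=3, acc=120)
        go(j=2, acc=360)
          go(j=1, acc=720)
          -> return 720
        -> return 720
      -> return 720
    -> return 720
  -> return 720
-> return 720

Final answer: 720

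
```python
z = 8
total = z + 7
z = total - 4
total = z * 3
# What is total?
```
Trace:
  z=8
  z=8, total=15
  z=11, total=15
  z=11, total=33

Final answer: 33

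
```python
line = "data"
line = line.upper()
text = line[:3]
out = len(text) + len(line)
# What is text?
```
Trace:
  line='data'
  line='DATA'
  line='DATA', text='DAT'
  line='DATA', text='DAT', out=7

Final answer: 'DAT'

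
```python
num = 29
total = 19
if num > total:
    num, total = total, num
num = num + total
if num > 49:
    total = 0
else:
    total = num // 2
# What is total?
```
Trace:
  num=29
  num=29, total=19
  num=19, total=29
  num=48, total=29
  num=48, total=24

Final answer: 24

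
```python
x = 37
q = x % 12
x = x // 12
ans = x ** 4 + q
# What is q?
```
Trace:
  x=37
  x=37, q=1
  x=3, q=1
  x=3, q=1, ans=82

Final answer: 1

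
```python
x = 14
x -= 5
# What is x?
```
Trace:
  x=14
  x=9

Final answer: 9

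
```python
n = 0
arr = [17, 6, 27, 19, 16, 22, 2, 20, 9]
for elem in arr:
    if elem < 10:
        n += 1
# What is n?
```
Trace:
  n=0
  n=0, elem=17
  n=1, elem=6
  n=1, elem=27
  n=1, elem=19
  n=1, elem=16
  n=1, elem=22
  n=2, elem=2
  n=2, elem=20
  n=3, elem=9

Final answer: 3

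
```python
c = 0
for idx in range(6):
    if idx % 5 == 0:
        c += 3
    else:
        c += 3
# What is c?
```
Trace:
  c=0
  c=3, idx=0
  c=6, idx=1
  c=9, idx=2
  c=12, idx=3
  c=15, idx=4
  c=18, idx=5

Final answer: 18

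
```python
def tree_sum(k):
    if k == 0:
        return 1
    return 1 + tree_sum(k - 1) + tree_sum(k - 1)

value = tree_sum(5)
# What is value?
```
Call trace (a repeated sub-call is expanded the first time; later identical calls just restate its return value):
tree_sum(k=5)
  tree_sum(k=4)
    tree_sum(k=3)
      tree_sum(k=2)
        tree_sum(k=1)
          tree_sum(k=0)
          -> return 1
          tree_sum(k=0)
          -> return 1
        -> return 3
        tree_sum(k=1) -> return 3  (same call as traced above)
      -> return 7
      tree_sum(k=2) -> return 7  (same call as traced above)
    -> return 15
    tree_sum(k=3) -> return 15  (same call as traced above)
  -> return 31
  tree_sum(k=4) -> return 31  (same call as traced above)
-> return 63

Final answer: 63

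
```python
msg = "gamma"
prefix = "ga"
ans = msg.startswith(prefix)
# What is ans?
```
Trace:
  msg='gamma'
  msg='gamma', prefix='ga'
  msg='gamma', prefix='ga', ans=True

Final answer: True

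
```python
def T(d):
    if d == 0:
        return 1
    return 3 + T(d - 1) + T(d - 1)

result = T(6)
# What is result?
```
Call trace (a repeated sub-call is expanded the first time; later identical calls just restate its return value):
T(d=6)
  T(d=5)
    T(d=4)
      T(d=3)
        T(d=2)
          T(d=1)
            T(d=0)
            -> return 1
            T(d=0)
            -> return 1
          -> return 5
          T(d=1) -> return 5  (same call as traced above)
        -> return 13
        T(d=2) -> return 13  (same call as traced above)
      -> return 29
      T(d=3) -> return 29  (same call as traced above)
    -> return 61
    T(d=4) -> return 61  (same call as traced above)
  -> return 125
  T(d=5) -> return 125  (same call as traced above)
-> return 253

Final answer: 253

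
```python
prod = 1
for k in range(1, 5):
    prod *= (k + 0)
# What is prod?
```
Trace:
  prod=1
  prod=1, k=1
  prod=2, k=2
  prod=6, k=3
  prod=24, k=4

Final answer: 24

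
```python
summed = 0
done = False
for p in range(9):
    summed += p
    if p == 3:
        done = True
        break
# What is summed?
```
Trace:
  summed=0
  summed=0, done=False
  summed=0, done=False, p=0
  summed=1, done=False, p=1
  summed=3, done=False, p=2
  summed=6, done=True, p=3

Final answer: 6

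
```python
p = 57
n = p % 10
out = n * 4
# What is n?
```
Trace:
  p=57
  p=57, n=7
  p=57, n=7, out=28

Final answer: 7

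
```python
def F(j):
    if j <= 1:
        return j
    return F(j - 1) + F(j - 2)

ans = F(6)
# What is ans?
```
Call trace (a repeated sub-call is expanded the first time; later identical calls just restate its return value):
F(j=6)
  F(j=5)
    F(j=4)
      F(j=3)
        F(j=2)
          F(j=1)
          -> return 1
          F(j=0)
          -> return 0
        -> return 1
        F(j=1)
        -> return 1
      -> return 2
      F(j=2) -> return 1  (same call as traced above)
    -> return 3
    F(j=3) -> return 2  (same call as traced above)
  -> return 5
  F(j=4) -> return 3  (same call as traced above)
-> return 8

Final answer: 8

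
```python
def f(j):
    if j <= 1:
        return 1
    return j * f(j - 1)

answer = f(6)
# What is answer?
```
Call trace:
f(j=6)
  f(j=5)
    f(j=4)
      f(j=3)
        f(j=2)
          f(j=1)
          -> return 1
        -> return 2
      -> return 6
    -> return 24
  -> return 120
-> return 720

Final answer: 720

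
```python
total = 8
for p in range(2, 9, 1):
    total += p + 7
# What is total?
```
Trace:
  total=8
  total=17, p=2
  total=27, p=3
  total=38, p=4
  total=50, p=5
  total=63, p=6
  total=77, p=7
  total=92, p=8

Final answer: 92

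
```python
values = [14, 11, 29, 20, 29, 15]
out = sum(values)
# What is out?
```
Trace:
  values=[14, 11, 29, 20, 29, 15]
  values=[14, 11, 29, 20, 29, 15], out=118

Final answer: 118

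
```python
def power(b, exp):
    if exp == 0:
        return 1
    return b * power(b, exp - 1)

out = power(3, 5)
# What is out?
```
Call trace:
power(b=3, exp=5)
  power(b=3, exp=4)
    power(b=3, exp=3)
      power(b=3, exp=2)
        power(b=3, exp=1)
          power(b=3, exp=0)
          -> return 1
        -> return 3
      -> return 9
    -> return 27
  -> return 81
-> return 243

Final answer: 243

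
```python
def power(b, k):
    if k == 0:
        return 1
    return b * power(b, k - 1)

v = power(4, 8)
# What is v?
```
Call trace:
power(b=4, k=8)
  power(b=4, k=7)
    power(b=4, k=6)
      power(b=4, k=5)
        power(b=4, k=4)
          power(b=4, k=3)
            power(b=4, k=2)
              power(b=4, k=1)
                power(b=4, k=0)
                -> return 1
              -> return 4
            -> return 16
          -> return 64
        -> return 256
      -> return 1024
    -> return 4096
  -> return 16384
-> return 65536

Final answer: 65536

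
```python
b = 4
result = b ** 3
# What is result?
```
Trace:
  b=4
  b=4, result=64

Final answer: 64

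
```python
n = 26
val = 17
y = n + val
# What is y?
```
Trace:
  n=26
  n=26, val=17
  n=26, val=17, y=43

Final answer: 43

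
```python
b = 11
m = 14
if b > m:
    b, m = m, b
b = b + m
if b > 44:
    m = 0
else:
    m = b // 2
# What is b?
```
Trace:
  b=11
  b=11, m=14
  b=11, m=14
  b=25, m=14
  b=25, m=12

Final answer: 25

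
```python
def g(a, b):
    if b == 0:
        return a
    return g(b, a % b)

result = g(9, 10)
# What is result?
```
Call trace:
g(a=9, b=10)
  g(a=10, b=9)
    g(a=9, b=1)
      g(a=1, b=0)
      -> return 1
    -> return 1
  -> return 1
-> return 1

Final answer: 1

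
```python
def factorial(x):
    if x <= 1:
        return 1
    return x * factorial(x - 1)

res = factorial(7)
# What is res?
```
Call trace:
factorial(x=7)
  factorial(x=6)
    factorial(x=5)
      factorial(x=4)
        factorial(x=3)
          factorial(x=2)
            factorial(x=1)
            -> return 1
          -> return 2
        -> return 6
      -> return 24
    -> return 120
  -> return 720
-> return 5040

Final answer: 5040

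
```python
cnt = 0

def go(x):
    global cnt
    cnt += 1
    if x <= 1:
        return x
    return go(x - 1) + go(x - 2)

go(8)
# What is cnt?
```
Call trace (a repeated sub-call is expanded the first time; later identical calls just restate its return value):
go(x=8)
  go(x=7)
    go(x=6)
      go(x=5)
        go(x=4)
          go(x=3)
            go(x=2)
              go(x=1)
              -> return 1
              go(x=0)
              -> return 0
            -> return 1
            go(x=1)
            -> return 1
          -> return 2
          go(x=2) -> return 1  (same call as traced above)
        -> return 3
        go(x=3) -> return 2  (same call as traced above)
      -> return 5
      go(x=4) -> return 3  (same call as traced above)
    -> return 8
    go(x=5) -> return 5  (same call as traced above)
  -> return 13
  go(x=6) -> return 8  (same call as traced above)
-> return 21

cnt is incremented once per call, so count the calls in each subtree. Let C(x) = number of calls made by go(x).
C(0) = C(1) = 1 (base case, no recursion); C(x) = 1 + C(x - 1) + C(x - 2) otherwise.
C(2) = 1 + C(1) + C(0) = 1 + 1 + 1 = 3
C(3) = 1 + C(2) + C(1) = 1 + 3 + 1 = 5
C(4) = 1 + C(3) + C(2) = 1 + 5 + 3 = 9
C(5) = 1 + C(4) + C(3) = 1 + 9 + 5 = 15
C(6) = 1 + C(5) + C(4) = 1 + 15 + 9 = 25
C(7) = 1 + C(6) + C(5) = 1 + 25 + 15 = 41
C(8) = 1 + C(7) + C(6) = 1 + 41 + 25 = 67
cnt = C(8) = 67

Final answer: 67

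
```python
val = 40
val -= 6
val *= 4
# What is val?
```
Trace:
  val=40
  val=34
  val=136

Final answer: 136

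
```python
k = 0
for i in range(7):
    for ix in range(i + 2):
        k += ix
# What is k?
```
Trace:
  k=0
  k=0, i=0, ix=0
  k=1, i=0, ix=1
  k=1, i=1, ix=0
  k=2, i=1, ix=1
  k=4, i=1, ix=2
  k=4, i=2, ix=0
  k=5, i=2, ix=1
  k=7, i=2, ix=2
  k=10, i=2, ix=3
  k=10, i=3, ix=0
  k=11, i=3, ix=1
  k=13, i=3, ix=2
  k=16, i=3, ix=3
  k=20, i=3, ix=4
  k=20, i=4, ix=0
  k=21, i=4, ix=1
  k=23, i=4, ix=2
  k=26, i=4, ix=3
  k=30, i=4, ix=4
  k=35, i=4, ix=5
  k=35, i=5, ix=0
  k=36, i=5, ix=1
  k=38, i=5, ix=2
  k=41, i=5, ix=3
  k=45, i=5, ix=4
  k=50, i=5, ix=5
  k=56, i=5, ix=6
  k=56, i=6, ix=0
  k=57, i=6, ix=1
  k=59, i=6, ix=2
  k=62, i=6, ix=3
  k=66, i=6, ix=4
  k=71, i=6, ix=5
  k=77, i=6, ix=6
  k=84, i=6, ix=7

Final answer: 84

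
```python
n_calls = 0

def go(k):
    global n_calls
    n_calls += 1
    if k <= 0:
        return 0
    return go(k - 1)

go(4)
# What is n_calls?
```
Call trace:
go(k=4)
  go(k=3)
    go(k=2)
      go(k=1)
        go(k=0)
        -> return 0
      -> return 0
    -> return 0
  -> return 0
-> return 0

n_calls is incremented once per call. go is entered once for each k = 4, 3, 2, 1, 0 (the k <= 0 call returns without recursing), i.e. 4 + 1 calls.
n_calls = 5

Final answer: 5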